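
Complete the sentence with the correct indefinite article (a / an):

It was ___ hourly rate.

The indefinite article is chosen by the initial *sound* of the following word, not its spelling.
*hourly* begins with the sound /aʊ/ (silent h) — a vowel sound.
So the article is *an*: It was an hourly rate.

an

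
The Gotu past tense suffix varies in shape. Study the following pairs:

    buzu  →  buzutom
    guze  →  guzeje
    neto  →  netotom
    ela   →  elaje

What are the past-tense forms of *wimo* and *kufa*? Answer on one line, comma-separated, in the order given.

wimotom, kufaje

The alternation tracks the last vowel of the stem — -tom when the last vowel of the stem is a rounded vowel (*buzu*, *neto*); -je when the last vowel of the stem is an unrounded vowel (*guze*, *ela*).
*wimo* — last vowel /o/ (a rounded vowel) → -tom → *wimotom*.
*kufa*: last vowel = /a/, an unrounded vowel → -je → *kufaje*.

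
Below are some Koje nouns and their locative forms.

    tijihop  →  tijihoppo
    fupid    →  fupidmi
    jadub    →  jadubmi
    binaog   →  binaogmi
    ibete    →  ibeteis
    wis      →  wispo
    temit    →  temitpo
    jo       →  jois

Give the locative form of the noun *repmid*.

The pattern is voicing of the final sound: -po when the stem ends in a voiceless consonant (*tijihop*, *wis*, *temit*); -mi when the stem ends in a voiced consonant (*fupid*, *jadub*, *binaog*); -is when the stem ends in a vowel (*ibete*, *jo*).
*repmid* — final sound /d/ (a voiced consonant) → -mi → *repmidmi*.

repmidmi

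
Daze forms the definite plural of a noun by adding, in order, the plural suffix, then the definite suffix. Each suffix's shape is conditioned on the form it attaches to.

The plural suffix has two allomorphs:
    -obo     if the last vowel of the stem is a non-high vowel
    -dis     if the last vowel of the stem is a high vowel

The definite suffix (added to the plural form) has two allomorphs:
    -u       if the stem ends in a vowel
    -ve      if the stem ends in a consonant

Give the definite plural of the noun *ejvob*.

Since the last vowel of *ejvob* is /o/ (a non-high vowel), it takes -obo, giving *ejvobobo*.
The plural form *ejvobobo* — final sound /o/ (a vowel) → -u → *ejvobobou*.

ejvobobou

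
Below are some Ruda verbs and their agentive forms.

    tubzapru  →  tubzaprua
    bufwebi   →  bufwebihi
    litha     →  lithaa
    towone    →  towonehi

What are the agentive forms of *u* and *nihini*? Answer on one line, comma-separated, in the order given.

ua, nihinihi

The alternation tracks the last vowel of the stem — -hi when the last vowel of the stem is a front vowel (*bufwebi*, *towone*); -a when the last vowel of the stem is a back vowel (*tubzapru*, *litha*).
*u*: last vowel = /u/, a back vowel → -a → *ua*.
The last vowel of *nihini* is /i/, which is a front vowel, so the suffix is -hi, giving *nihinihi*.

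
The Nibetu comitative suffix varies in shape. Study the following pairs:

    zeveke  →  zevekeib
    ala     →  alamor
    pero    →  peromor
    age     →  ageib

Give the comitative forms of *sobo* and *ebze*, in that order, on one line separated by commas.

The alternation tracks the last vowel of the stem — -ib when the last vowel of the stem is a front vowel (*zeveke*, *age*); -mor when the last vowel of the stem is a back vowel (*ala*, *pero*).
The last vowel of *sobo* is /o/, which is a back vowel, so the suffix is -mor, giving *sobomor*.
*ebze*: last vowel = /e/, a front vowel → -ib → *ebzeib*.

sobomor, ebzeib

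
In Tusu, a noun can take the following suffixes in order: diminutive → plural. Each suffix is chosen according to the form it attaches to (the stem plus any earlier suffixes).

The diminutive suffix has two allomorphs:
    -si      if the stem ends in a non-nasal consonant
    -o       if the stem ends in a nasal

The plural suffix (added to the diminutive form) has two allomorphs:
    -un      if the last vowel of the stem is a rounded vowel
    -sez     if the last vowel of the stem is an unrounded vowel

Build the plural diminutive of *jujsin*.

jujsinoun

*jujsin*: final consonant = /n/, a nasal → -o → *jujsino*.
The last vowel of the diminutive form *jujsino* is /o/, which is a rounded vowel, so the plural suffix is -un, giving *jujsinoun*.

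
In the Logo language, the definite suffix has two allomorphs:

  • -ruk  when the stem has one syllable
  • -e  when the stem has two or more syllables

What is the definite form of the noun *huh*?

huhruk

*huh* has one syllable, so the suffix is -ruk, giving *huhruk*.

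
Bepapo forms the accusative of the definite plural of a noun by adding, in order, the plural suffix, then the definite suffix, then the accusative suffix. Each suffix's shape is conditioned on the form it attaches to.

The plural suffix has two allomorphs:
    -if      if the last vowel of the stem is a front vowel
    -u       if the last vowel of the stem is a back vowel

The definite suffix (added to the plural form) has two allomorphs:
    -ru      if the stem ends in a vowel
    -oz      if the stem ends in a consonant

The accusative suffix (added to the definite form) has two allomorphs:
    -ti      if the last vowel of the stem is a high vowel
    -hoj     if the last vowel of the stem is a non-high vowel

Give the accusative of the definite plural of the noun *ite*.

*ite*: last vowel = /e/, a front vowel → -if → *iteif*.
The plural form *iteif* — final sound /f/ (a consonant) → -oz → *iteifoz*.
The definite form *iteifoz*: last vowel = /o/, a non-high vowel → -hoj → *iteifozhoj*.

iteifozhoj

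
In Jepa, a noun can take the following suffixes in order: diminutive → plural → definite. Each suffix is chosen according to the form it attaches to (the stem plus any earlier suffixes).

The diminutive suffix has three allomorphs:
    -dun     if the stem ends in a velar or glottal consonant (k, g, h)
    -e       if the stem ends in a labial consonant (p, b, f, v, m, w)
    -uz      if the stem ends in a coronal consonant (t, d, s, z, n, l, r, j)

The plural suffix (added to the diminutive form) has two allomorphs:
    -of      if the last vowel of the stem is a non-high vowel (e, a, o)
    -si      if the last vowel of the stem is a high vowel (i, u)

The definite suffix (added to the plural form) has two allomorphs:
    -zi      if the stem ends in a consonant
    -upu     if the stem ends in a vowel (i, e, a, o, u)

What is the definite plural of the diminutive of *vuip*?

Since the final consonant of *vuip* is /p/ (labial), it takes -e, giving *vuipe*.
Since the last vowel of the diminutive form *vuipe* is /e/ (a non-high vowel), it takes -of, giving *vuipeof*.
Since the final sound of the plural form *vuipeof* is /f/ (a consonant), it takes -zi, giving *vuipeofzi*.

vuipeofzi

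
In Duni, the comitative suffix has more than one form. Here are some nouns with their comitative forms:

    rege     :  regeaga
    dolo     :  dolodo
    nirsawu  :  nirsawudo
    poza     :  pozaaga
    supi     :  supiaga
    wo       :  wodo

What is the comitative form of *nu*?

nudo

The alternation tracks the last vowel of the stem — -do when the last vowel of the stem is a rounded vowel (*dolo*, *nirsawu*, *wo*); -aga when the last vowel of the stem is an unrounded vowel (*rege*, *poza*, *supi*).
Since the last vowel of *nu* is /u/ (a rounded vowel), it takes -do, giving *nudo*.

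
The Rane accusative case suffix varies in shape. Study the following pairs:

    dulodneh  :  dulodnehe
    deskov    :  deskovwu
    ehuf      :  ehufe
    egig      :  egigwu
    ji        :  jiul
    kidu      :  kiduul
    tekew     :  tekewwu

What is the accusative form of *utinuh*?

utinuhe

The alternation tracks the final sound of the stem — -e when the stem ends in a voiceless consonant (*dulodneh*, *ehuf*); -wu when the stem ends in a voiced consonant (*deskov*, *egig*, *tekew*); -ul when the stem ends in a vowel (*ji*, *kidu*).
*utinuh* — final sound /h/ (a voiceless consonant) → -e → *utinuhe*.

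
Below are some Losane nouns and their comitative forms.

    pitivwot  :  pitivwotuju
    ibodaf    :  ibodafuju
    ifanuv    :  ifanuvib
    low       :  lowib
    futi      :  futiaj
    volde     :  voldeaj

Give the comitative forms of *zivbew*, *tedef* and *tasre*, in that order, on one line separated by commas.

zivbewib, tedefuju, tasreaj

The alternation tracks the final sound of the stem — -uju when the stem ends in a voiceless consonant (*pitivwot*, *ibodaf*); -ib when the stem ends in a voiced consonant (*ifanuv*, *low*); -aj when the stem ends in a vowel (*futi*, *volde*).
The final sound of *zivbew* is /w/, which is a voiced consonant, so the suffix is -ib, giving *zivbewib*.
*tedef*: final sound = /f/, a voiceless consonant → -uju → *tedefuju*.
*tasre* — final sound /e/ (a vowel) → -aj → *tasreaj*.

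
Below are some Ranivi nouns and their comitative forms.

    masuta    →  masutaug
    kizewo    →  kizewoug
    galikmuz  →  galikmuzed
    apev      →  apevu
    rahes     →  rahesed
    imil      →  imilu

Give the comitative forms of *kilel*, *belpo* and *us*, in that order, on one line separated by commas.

kilelu, belpoug, used

The alternation tracks the final sound of the stem — -ed when the stem ends in a sibilant (*galikmuz*, *rahes*); -u when the stem ends in a non-sibilant consonant (*apev*, *imil*); -ug when the stem ends in a vowel (*masuta*, *kizewo*).
*kilel* — final sound /l/ (a non-sibilant consonant) → -u → *kilelu*.
The final sound of *belpo* is /o/, which is a vowel, so the suffix is -ug, giving *belpoug*.
The final sound of *us* is /s/, which is a sibilant, so the suffix is -ed, giving *used*.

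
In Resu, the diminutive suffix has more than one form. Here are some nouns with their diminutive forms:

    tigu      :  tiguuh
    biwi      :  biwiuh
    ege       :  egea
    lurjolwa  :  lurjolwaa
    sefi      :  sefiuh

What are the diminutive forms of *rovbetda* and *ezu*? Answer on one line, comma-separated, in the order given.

rovbetdaa, ezuuh

The pattern is height harmony: -uh when the last vowel of the stem is a high vowel (*tigu*, *biwi*, *sefi*); -a when the last vowel of the stem is a non-high vowel (*ege*, *lurjolwa*).
*rovbetda* — last vowel /a/ (a non-high vowel) → -a → *rovbetdaa*.
*ezu* — last vowel /u/ (a high vowel) → -uh → *ezuuh*.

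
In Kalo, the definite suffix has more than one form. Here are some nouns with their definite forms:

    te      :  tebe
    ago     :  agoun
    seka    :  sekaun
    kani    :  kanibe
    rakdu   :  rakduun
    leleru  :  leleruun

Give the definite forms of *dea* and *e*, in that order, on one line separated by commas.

deaun, ebe

The pattern is front/back vowel harmony: -be when the last vowel of the stem is a front vowel (*te*, *kani*); -un when the last vowel of the stem is a back vowel (*ago*, *seka*, *rakdu*, *leleru*).
Since the last vowel of *dea* is /a/ (a back vowel), it takes -un, giving *deaun*.
*e*: last vowel = /e/, a front vowel → -be → *ebe*.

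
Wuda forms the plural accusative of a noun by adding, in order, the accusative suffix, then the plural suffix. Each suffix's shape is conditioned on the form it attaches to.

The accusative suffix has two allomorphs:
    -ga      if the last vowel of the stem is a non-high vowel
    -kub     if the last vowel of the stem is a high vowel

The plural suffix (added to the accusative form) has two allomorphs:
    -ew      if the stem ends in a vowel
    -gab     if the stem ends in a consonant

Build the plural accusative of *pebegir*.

pebegirkubgab

*pebegir* — last vowel /i/ (a high vowel) → -kub → *pebegirkub*.
The accusative form *pebegirkub* — final sound /b/ (a consonant) → -gab → *pebegirkubgab*.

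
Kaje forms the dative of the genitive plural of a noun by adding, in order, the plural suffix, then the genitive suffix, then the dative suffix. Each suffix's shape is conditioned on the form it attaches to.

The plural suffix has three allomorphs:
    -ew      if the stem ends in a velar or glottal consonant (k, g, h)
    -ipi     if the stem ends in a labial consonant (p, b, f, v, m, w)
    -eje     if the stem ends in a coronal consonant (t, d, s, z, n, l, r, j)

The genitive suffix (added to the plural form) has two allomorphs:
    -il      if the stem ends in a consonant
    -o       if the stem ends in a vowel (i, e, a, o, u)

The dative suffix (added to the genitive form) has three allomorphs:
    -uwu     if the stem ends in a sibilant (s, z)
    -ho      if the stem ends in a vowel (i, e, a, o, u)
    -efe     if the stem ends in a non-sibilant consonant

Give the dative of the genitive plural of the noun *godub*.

godubipioho

*godub* — final consonant /b/ (labial) → -ipi → *godubipi*.
The plural form *godubipi*: final sound = /i/, a vowel → -o → *godubipio*.
Since the final sound of the genitive form *godubipio* is /o/ (a vowel), it takes -ho, giving *godubipioho*.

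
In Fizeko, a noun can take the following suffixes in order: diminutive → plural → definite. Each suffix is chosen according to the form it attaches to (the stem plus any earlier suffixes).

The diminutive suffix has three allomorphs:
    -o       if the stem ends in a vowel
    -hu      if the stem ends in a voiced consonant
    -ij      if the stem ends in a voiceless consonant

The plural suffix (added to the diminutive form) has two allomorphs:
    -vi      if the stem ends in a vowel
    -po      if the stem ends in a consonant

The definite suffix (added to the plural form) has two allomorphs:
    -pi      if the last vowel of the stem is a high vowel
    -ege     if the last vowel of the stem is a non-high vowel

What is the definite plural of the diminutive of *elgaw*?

Since the final sound of *elgaw* is /w/ (a voiced consonant), it takes -hu, giving *elgawhu*.
The diminutive form *elgawhu*: final sound = /u/, a vowel → -vi → *elgawhuvi*.
Since the last vowel of the plural form *elgawhuvi* is /i/ (a high vowel), it takes -pi, giving *elgawhuvipi*.

elgawhuvipi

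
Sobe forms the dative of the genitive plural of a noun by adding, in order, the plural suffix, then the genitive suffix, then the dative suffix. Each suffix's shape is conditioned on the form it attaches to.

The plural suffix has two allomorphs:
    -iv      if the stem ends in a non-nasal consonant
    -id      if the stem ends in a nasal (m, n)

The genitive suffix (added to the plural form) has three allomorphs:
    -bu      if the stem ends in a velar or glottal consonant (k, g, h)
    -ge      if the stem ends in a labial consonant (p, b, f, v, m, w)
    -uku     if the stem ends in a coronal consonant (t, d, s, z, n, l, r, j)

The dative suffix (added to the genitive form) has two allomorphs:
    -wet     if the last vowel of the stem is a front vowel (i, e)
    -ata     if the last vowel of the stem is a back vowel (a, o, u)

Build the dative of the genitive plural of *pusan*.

pusanidukuata

*pusan* — final consonant /n/ (a nasal) → -id → *pusanid*.
The plural form *pusanid* — final consonant /d/ (coronal) → -uku → *pusaniduku*.
The last vowel of the genitive form *pusaniduku* is /u/, which is a back vowel, so the dative suffix is -ata, giving *pusanidukuata*.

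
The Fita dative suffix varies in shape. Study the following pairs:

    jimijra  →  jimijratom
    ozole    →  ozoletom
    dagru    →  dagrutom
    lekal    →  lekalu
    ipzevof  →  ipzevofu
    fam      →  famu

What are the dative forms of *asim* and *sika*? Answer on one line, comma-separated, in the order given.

asimu, sikatom

The suffix is conditioned by the final sound: -u when the stem ends in a consonant (*lekal*, *ipzevof*, *fam*); -tom when the stem ends in a vowel (*jimijra*, *ozole*, *dagru*).
*asim*: final sound = /m/, a consonant → -u → *asimu*.
Since the final sound of *sika* is /a/ (a vowel), it takes -tom, giving *sikatom*.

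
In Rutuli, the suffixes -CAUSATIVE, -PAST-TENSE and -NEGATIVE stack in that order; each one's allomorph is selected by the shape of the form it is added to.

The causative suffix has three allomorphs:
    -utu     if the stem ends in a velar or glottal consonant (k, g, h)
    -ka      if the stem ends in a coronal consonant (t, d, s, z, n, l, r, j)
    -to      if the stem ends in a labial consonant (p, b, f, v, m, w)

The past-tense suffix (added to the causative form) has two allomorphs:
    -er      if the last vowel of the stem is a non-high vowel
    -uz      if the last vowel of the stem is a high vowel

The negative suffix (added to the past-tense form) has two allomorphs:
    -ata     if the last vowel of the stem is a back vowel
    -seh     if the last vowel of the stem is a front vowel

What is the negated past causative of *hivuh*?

hivuhutuuzata

*hivuh*: final consonant = /h/, velar/glottal → -utu → *hivuhutu*.
The causative form *hivuhutu* — last vowel /u/ (a high vowel) → -uz → *hivuhutuuz*.
The past-tense form *hivuhutuuz*: last vowel = /u/, a back vowel → -ata → *hivuhutuuzata*.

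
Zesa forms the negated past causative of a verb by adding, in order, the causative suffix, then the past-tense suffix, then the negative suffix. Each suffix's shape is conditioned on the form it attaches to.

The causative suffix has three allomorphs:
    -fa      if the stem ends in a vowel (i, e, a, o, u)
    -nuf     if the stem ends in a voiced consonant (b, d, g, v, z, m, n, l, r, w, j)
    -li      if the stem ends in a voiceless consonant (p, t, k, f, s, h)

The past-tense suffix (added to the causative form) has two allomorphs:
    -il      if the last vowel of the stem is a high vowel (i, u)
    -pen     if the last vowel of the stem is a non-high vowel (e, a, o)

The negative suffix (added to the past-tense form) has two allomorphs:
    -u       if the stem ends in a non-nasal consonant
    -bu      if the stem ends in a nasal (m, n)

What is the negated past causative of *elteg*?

The final sound of *elteg* is /g/, which is a voiced consonant, so the causative suffix is -nuf, giving *eltegnuf*.
The causative form *eltegnuf*: last vowel = /u/, a high vowel → -il → *eltegnufil*.
Since the final consonant of the past-tense form *eltegnufil* is /l/ (non-nasal), it takes -u, giving *eltegnufilu*.

eltegnufilu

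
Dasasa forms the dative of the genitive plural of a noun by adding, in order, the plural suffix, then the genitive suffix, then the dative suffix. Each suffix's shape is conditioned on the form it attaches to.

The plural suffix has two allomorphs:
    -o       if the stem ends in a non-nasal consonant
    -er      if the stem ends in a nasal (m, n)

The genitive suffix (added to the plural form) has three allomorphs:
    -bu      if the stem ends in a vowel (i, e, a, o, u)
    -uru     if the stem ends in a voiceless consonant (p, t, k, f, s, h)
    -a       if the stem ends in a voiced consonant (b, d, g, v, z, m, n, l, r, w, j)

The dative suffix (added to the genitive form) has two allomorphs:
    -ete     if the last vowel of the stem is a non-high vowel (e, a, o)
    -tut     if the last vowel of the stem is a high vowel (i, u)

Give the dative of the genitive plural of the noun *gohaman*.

*gohaman* — final consonant /n/ (a nasal) → -er → *gohamaner*.
The plural form *gohamaner*: final sound = /r/, a voiced consonant → -a → *gohamanera*.
Since the last vowel of the genitive form *gohamanera* is /a/ (a non-high vowel), it takes -ete, giving *gohamaneraete*.

gohamaneraete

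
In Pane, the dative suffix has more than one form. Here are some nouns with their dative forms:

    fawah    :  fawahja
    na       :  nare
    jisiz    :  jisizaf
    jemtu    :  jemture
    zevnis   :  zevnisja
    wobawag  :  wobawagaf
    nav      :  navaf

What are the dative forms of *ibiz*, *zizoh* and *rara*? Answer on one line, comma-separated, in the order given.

ibizaf, zizohja, rarare

The pattern is voicing of the final sound: -ja when the stem ends in a voiceless consonant (*fawah*, *zevnis*); -af when the stem ends in a voiced consonant (*jisiz*, *wobawag*, *nav*); -re when the stem ends in a vowel (*na*, *jemtu*).
*ibiz*: final sound = /z/, a voiced consonant → -af → *ibizaf*.
Since the final sound of *zizoh* is /h/ (a voiceless consonant), it takes -ja, giving *zizohja*.
*rara*: final sound = /a/, a vowel → -re → *rarare*.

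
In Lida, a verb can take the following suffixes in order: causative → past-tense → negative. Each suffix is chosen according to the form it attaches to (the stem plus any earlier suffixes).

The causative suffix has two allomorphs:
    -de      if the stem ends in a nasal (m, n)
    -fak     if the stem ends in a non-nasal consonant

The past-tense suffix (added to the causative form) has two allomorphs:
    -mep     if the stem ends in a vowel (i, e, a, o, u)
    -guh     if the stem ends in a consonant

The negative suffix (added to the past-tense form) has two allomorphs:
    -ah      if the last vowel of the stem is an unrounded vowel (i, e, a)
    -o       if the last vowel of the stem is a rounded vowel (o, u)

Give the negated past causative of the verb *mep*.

mepfakguho

*mep*: final consonant = /p/, non-nasal → -fak → *mepfak*.
Since the final sound of the causative form *mepfak* is /k/ (a consonant), it takes -guh, giving *mepfakguh*.
The past-tense form *mepfakguh*: last vowel = /u/, a rounded vowel → -o → *mepfakguho*.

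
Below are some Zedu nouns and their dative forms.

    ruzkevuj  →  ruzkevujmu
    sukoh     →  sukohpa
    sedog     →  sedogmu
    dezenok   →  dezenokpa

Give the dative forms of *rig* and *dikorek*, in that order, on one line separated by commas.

rigmu, dikorekpa

The pattern is voicing of the final consonant: -pa when the stem ends in a voiceless consonant (*sukoh*, *dezenok*); -mu when the stem ends in a voiced consonant (*ruzkevuj*, *sedog*).
The final consonant of *rig* is /g/, which is voiced, so the suffix is -mu, giving *rigmu*.
*dikorek* — final consonant /k/ (voiceless) → -pa → *dikorekpa*.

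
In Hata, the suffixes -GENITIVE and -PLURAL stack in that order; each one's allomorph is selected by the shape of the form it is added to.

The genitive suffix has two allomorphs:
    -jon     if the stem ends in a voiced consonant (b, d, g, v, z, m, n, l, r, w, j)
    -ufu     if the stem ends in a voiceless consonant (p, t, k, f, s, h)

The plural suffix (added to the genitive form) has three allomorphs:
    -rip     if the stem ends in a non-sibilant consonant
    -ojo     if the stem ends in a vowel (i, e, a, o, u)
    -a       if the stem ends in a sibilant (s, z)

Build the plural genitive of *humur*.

*humur* — final consonant /r/ (voiced) → -jon → *humurjon*.
The genitive form *humurjon*: final sound = /n/, a non-sibilant consonant → -rip → *humurjonrip*.

humurjonrip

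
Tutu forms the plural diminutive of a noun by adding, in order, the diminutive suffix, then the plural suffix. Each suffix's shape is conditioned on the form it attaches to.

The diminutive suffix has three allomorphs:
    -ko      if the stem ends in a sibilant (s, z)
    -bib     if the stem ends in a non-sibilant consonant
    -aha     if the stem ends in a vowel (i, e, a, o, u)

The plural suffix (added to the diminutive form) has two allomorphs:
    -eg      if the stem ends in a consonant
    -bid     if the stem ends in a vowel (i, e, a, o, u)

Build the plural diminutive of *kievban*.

*kievban* — final sound /n/ (a non-sibilant consonant) → -bib → *kievbanbib*.
Since the final sound of the diminutive form *kievbanbib* is /b/ (a consonant), it takes -eg, giving *kievbanbibeg*.

kievbanbibeg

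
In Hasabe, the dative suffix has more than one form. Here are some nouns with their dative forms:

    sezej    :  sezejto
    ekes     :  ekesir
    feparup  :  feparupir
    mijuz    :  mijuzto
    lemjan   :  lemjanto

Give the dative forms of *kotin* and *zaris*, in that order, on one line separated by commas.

The suffix is conditioned by the final consonant: -ir when the stem ends in a voiceless consonant (*ekes*, *feparup*); -to when the stem ends in a voiced consonant (*sezej*, *mijuz*, *lemjan*).
*kotin* — final consonant /n/ (voiced) → -to → *kotinto*.
*zaris* — final consonant /s/ (voiceless) → -ir → *zarisir*.

kotinto, zarisir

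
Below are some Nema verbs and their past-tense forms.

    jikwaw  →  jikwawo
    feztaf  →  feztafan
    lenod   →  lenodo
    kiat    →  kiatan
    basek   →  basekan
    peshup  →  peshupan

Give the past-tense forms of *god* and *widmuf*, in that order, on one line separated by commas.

The suffix is conditioned by the final consonant: -an when the stem ends in a voiceless consonant (*feztaf*, *kiat*, *basek*, *peshup*); -o when the stem ends in a voiced consonant (*jikwaw*, *lenod*).
Since the final consonant of *god* is /d/ (voiced), it takes -o, giving *godo*.
*widmuf* — final consonant /f/ (voiceless) → -an → *widmufan*.

godo, widmufan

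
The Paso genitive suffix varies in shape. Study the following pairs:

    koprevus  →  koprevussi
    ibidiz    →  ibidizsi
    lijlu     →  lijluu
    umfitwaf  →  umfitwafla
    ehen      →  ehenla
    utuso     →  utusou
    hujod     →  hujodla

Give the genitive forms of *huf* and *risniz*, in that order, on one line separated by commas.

Looking at the final sound of each stem: -si when the stem ends in a sibilant (*koprevus*, *ibidiz*); -la when the stem ends in a non-sibilant consonant (*umfitwaf*, *ehen*, *hujod*); -u when the stem ends in a vowel (*lijlu*, *utuso*).
*huf*: final sound = /f/, a non-sibilant consonant → -la → *hufla*.
*risniz* — final sound /z/ (a sibilant) → -si → *risnizsi*.

hufla, risnizsi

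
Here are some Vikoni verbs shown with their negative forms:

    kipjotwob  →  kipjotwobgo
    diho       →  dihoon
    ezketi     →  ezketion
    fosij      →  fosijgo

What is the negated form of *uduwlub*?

Looking at the final sound of each stem: -go when the stem ends in a consonant (*kipjotwob*, *fosij*); -on when the stem ends in a vowel (*diho*, *ezketi*).
*uduwlub*: final sound = /b/, a consonant → -go → *uduwlubgo*.

uduwlubgo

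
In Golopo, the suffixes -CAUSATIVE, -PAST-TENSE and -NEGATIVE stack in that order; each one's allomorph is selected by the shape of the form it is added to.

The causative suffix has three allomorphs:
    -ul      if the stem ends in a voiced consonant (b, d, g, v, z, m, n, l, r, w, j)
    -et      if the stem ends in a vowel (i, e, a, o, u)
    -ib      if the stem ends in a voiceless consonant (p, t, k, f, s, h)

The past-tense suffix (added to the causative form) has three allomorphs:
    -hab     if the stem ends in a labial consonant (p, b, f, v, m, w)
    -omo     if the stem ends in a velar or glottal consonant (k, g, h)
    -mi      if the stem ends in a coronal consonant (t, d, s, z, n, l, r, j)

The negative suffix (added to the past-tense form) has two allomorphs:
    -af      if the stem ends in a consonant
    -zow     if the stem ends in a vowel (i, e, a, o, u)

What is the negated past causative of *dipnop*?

Since the final sound of *dipnop* is /p/ (a voiceless consonant), it takes -ib, giving *dipnopib*.
Since the final consonant of the causative form *dipnopib* is /b/ (labial), it takes -hab, giving *dipnopibhab*.
The past-tense form *dipnopibhab*: final sound = /b/, a consonant → -af → *dipnopibhabaf*.

dipnopibhabaf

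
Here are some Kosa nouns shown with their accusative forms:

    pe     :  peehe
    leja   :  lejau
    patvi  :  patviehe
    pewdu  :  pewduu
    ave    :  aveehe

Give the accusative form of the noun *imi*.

imiehe

Looking at the last vowel of each stem: -ehe when the last vowel of the stem is a front vowel (*pe*, *patvi*, *ave*); -u when the last vowel of the stem is a back vowel (*leja*, *pewdu*).
Since the last vowel of *imi* is /i/ (a front vowel), it takes -ehe, giving *imiehe*.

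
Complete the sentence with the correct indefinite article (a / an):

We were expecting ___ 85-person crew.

The indefinite article is chosen by the initial *sound* of the following word, not its spelling.
The number *85* is spoken "eighty-…", beginning with /ˈeɪti/ — a vowel sound.
So the article is *an*: We were expecting an 85-person crew.

an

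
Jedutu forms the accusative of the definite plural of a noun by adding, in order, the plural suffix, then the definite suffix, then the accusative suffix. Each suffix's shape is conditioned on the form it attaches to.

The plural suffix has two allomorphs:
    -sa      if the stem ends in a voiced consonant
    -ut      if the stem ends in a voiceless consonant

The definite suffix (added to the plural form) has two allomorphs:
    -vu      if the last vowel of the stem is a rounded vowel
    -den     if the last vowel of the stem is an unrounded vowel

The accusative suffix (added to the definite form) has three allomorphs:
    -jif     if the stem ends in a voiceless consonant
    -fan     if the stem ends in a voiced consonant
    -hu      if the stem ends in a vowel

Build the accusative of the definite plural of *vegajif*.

*vegajif* — final consonant /f/ (voiceless) → -ut → *vegajifut*.
The last vowel of the plural form *vegajifut* is /u/, which is a rounded vowel, so the definite suffix is -vu, giving *vegajifutvu*.
The final sound of the definite form *vegajifutvu* is /u/, which is a vowel, so the accusative suffix is -hu, giving *vegajifutvuhu*.

vegajifutvuhu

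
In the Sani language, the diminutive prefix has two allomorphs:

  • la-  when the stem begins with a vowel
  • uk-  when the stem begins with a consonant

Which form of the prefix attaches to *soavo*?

uk-

*soavo*: first sound = /s/, a consonant → uk-.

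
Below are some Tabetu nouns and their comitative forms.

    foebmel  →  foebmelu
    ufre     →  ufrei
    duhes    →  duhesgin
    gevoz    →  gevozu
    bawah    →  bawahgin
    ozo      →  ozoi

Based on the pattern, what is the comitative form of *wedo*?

wedoi

The alternation tracks the final sound of the stem — -gin when the stem ends in a voiceless consonant (*duhes*, *bawah*); -u when the stem ends in a voiced consonant (*foebmel*, *gevoz*); -i when the stem ends in a vowel (*ufre*, *ozo*).
The final sound of *wedo* is /o/, which is a vowel, so the suffix is -i, giving *wedoi*.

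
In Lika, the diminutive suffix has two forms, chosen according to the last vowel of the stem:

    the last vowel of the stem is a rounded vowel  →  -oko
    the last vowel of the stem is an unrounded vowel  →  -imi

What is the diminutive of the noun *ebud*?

*ebud* — last vowel /u/ (a rounded vowel) → -oko → *ebudoko*.

ebudoko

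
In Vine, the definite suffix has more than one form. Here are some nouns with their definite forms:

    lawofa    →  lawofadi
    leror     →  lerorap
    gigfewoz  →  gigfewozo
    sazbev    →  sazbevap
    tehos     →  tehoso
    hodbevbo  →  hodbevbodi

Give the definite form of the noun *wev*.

The alternation tracks the final sound of the stem — -o when the stem ends in a sibilant (*gigfewoz*, *tehos*); -ap when the stem ends in a non-sibilant consonant (*leror*, *sazbev*); -di when the stem ends in a vowel (*lawofa*, *hodbevbo*).
Since the final sound of *wev* is /v/ (a non-sibilant consonant), it takes -ap, giving *wevap*.

wevap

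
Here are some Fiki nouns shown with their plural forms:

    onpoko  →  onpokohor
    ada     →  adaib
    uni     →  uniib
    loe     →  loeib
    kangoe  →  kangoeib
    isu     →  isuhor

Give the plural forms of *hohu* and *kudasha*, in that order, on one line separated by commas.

Looking at the last vowel of each stem: -hor when the last vowel of the stem is a rounded vowel (*onpoko*, *isu*); -ib when the last vowel of the stem is an unrounded vowel (*ada*, *uni*, *loe*, *kangoe*).
The last vowel of *hohu* is /u/, which is a rounded vowel, so the suffix is -hor, giving *hohuhor*.
The last vowel of *kudasha* is /a/, which is an unrounded vowel, so the suffix is -ib, giving *kudashaib*.

hohuhor, kudashaib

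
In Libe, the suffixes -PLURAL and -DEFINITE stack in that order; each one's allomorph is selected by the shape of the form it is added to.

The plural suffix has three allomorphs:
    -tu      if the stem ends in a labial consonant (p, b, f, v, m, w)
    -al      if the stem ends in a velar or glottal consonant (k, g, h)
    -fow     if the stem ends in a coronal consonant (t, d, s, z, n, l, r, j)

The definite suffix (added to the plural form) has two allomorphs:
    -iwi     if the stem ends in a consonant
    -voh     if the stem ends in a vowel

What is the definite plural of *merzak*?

*merzak*: final consonant = /k/, velar/glottal → -al → *merzakal*.
Since the final sound of the plural form *merzakal* is /l/ (a consonant), it takes -iwi, giving *merzakaliwi*.

merzakaliwi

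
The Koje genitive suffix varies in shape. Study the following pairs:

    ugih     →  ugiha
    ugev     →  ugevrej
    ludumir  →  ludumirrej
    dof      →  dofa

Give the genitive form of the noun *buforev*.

Looking at the final consonant of each stem: -a when the stem ends in a voiceless consonant (*ugih*, *dof*); -rej when the stem ends in a voiced consonant (*ugev*, *ludumir*).
*buforev*: final consonant = /v/, voiced → -rej → *buforevrej*.

buforevrej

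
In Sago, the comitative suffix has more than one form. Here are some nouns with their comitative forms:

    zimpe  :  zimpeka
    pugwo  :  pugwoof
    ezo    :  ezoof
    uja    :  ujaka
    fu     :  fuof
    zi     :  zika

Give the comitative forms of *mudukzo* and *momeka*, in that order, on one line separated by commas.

The suffix is conditioned by the last vowel: -of when the last vowel of the stem is a rounded vowel (*pugwo*, *ezo*, *fu*); -ka when the last vowel of the stem is an unrounded vowel (*zimpe*, *uja*, *zi*).
*mudukzo*: last vowel = /o/, a rounded vowel → -of → *mudukzoof*.
The last vowel of *momeka* is /a/, which is an unrounded vowel, so the suffix is -ka, giving *momekaka*.

mudukzoof, momekaka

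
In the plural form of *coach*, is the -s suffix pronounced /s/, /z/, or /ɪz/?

/ɪz/

The stem *coach* ends in a sibilant (/s, z, ʃ, ʒ, tʃ, dʒ/).
The plural suffix surfaces as /ɪz/ after sibilants, /s/ after other voiceless consonants, and /z/ after other voiced sounds.
So the plural -s on *coach* is pronounced /ɪz/.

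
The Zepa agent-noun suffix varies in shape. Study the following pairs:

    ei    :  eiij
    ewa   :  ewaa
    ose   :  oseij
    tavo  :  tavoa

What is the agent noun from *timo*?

The pattern is front/back vowel harmony: -ij when the last vowel of the stem is a front vowel (*ei*, *ose*); -a when the last vowel of the stem is a back vowel (*ewa*, *tavo*).
Since the last vowel of *timo* is /o/ (a back vowel), it takes -a, giving *timoa*.

timoa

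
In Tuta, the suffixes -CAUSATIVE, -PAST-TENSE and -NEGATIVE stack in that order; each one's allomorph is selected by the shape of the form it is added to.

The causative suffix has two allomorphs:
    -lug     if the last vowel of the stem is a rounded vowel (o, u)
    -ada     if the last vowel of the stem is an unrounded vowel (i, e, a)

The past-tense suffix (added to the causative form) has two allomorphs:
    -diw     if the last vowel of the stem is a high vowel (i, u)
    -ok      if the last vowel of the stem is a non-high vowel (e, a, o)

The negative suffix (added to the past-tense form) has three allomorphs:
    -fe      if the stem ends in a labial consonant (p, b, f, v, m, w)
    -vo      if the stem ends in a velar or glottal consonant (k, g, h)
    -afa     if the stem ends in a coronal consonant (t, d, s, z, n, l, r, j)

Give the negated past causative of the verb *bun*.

*bun* — last vowel /u/ (a rounded vowel) → -lug → *bunlug*.
The causative form *bunlug*: last vowel = /u/, a high vowel → -diw → *bunlugdiw*.
The past-tense form *bunlugdiw*: final consonant = /w/, labial → -fe → *bunlugdiwfe*.

bunlugdiwfe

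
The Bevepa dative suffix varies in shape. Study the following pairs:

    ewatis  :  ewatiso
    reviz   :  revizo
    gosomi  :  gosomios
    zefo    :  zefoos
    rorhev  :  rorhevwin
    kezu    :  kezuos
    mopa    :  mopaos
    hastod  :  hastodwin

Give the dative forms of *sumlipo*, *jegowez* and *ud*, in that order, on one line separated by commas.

sumlipoos, jegowezo, udwin

The pattern is sibilance of the final sound: -o when the stem ends in a sibilant (*ewatis*, *reviz*); -win when the stem ends in a non-sibilant consonant (*rorhev*, *hastod*); -os when the stem ends in a vowel (*gosomi*, *zefo*, *kezu*, *mopa*).
The final sound of *sumlipo* is /o/, which is a vowel, so the suffix is -os, giving *sumlipoos*.
Since the final sound of *jegowez* is /z/ (a sibilant), it takes -o, giving *jegowezo*.
The final sound of *ud* is /d/, which is a non-sibilant consonant, so the suffix is -win, giving *udwin*.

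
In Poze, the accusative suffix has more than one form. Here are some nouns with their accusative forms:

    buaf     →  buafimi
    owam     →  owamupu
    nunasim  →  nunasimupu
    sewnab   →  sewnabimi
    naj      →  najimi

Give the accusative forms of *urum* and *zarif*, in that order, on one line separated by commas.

urumupu, zarifimi

The pattern is nasality of the final consonant: -upu when the stem ends in a nasal (*owam*, *nunasim*); -imi when the stem ends in a non-nasal consonant (*buaf*, *sewnab*, *naj*).
Since the final consonant of *urum* is /m/ (a nasal), it takes -upu, giving *urumupu*.
*zarif* — final consonant /f/ (non-nasal) → -imi → *zarifimi*.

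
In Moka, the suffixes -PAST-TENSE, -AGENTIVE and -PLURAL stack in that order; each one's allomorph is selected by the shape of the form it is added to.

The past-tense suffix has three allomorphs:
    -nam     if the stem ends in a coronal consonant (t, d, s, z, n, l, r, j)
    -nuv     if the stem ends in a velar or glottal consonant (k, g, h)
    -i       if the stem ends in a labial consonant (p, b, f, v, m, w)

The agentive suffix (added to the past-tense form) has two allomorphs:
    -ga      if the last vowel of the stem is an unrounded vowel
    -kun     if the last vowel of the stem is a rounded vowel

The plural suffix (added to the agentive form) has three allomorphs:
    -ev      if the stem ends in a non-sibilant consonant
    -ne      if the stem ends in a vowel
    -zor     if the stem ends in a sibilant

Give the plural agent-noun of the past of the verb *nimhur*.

The final consonant of *nimhur* is /r/, which is coronal, so the past-tense suffix is -nam, giving *nimhurnam*.
The past-tense form *nimhurnam* — last vowel /a/ (an unrounded vowel) → -ga → *nimhurnamga*.
The final sound of the agentive form *nimhurnamga* is /a/, which is a vowel, so the plural suffix is -ne, giving *nimhurnamgane*.

nimhurnamgane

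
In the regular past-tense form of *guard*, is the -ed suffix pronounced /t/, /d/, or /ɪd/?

The stem *guard* ends in /t/ or /d/.
The -ed suffix is realized as /ɪd/ after /t, d/; as /t/ after other voiceless consonants; and as /d/ after other voiced sounds.
So -ed on *guard* is pronounced /ɪd/.

/ɪd/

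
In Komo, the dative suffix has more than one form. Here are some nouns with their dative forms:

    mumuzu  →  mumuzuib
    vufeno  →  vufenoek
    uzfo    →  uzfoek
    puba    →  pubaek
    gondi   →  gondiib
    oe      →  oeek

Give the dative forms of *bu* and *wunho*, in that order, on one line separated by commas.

buib, wunhoek

The suffix is conditioned by the last vowel: -ib when the last vowel of the stem is a high vowel (*mumuzu*, *gondi*); -ek when the last vowel of the stem is a non-high vowel (*vufeno*, *uzfo*, *puba*, *oe*).
The last vowel of *bu* is /u/, which is a high vowel, so the suffix is -ib, giving *buib*.
*wunho* — last vowel /o/ (a non-high vowel) → -ek → *wunhoek*.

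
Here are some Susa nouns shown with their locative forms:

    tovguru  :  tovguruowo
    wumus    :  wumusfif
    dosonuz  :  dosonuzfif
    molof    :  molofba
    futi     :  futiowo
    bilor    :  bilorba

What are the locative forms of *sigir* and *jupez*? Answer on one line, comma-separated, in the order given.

The alternation tracks the final sound of the stem — -fif when the stem ends in a sibilant (*wumus*, *dosonuz*); -ba when the stem ends in a non-sibilant consonant (*molof*, *bilor*); -owo when the stem ends in a vowel (*tovguru*, *futi*).
*sigir* — final sound /r/ (a non-sibilant consonant) → -ba → *sigirba*.
*jupez*: final sound = /z/, a sibilant → -fif → *jupezfif*.

sigirba, jupezfif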